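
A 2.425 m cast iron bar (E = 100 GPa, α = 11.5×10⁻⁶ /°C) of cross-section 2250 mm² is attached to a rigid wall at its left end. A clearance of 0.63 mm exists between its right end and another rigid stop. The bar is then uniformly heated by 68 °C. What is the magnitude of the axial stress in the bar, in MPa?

Unrestrained expansion: δ_free = αΔT L = 11.5×10⁻⁶ × 68 × 2425 = 1.896 mm.
After closing the 0.63 mm clearance, 1.896 − 0.63 = 1.266 mm of expansion remains to be suppressed by the wall.
Compatibility: PL/(AE) = 1.266 mm, so σ = P/A = E × (1.266/2425) = 52.22 MPa.

σ ≈ 52.2 MPa (compressive)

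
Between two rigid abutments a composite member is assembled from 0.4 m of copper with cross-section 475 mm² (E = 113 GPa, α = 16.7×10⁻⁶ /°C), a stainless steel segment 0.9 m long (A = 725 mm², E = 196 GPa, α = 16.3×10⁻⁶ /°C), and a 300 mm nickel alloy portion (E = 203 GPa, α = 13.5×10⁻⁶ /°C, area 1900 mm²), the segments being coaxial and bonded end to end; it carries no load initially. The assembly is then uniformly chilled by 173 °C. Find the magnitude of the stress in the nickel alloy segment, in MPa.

With the walls removed the bar would change length by δ_free = Σ αᵢΔT Lᵢ = 16.7×10⁻⁶×173×400 + 16.3×10⁻⁶×173×900 + 13.5×10⁻⁶×173×300 = 4.394 mm.
The rigid supports impose zero overall length change; the single axial force P common to all segments must satisfy P Σ Lᵢ/(AᵢEᵢ) = δ_free.
The series flexibility is Σ Lᵢ/(AᵢEᵢ) = 400/(475×113×10³) + 900/(725×196×10³) + 300/(1900×203×10³) = 1.456×10⁻⁵ mm/N.
Hence P = δ_free / Σ(L/AE) = 4.394/1.456×10⁻⁵ = 301.7 kN (tensile).
σ_{nickel alloy} = P / A = 301700 / 1900 = 158.8 MPa.

σ ≈ 159 MPa (tensile)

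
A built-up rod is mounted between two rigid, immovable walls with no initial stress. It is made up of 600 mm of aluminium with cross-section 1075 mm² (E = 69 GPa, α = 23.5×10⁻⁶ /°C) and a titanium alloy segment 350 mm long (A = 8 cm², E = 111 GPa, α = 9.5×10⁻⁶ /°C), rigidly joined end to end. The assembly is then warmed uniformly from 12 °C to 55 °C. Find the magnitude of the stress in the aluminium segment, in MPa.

σ ≈ 57.9 MPa (compressive)

With the walls removed the bar would change length by δ_free = Σ αᵢΔT Lᵢ = 23.5×10⁻⁶×43×600 + 9.5×10⁻⁶×43×350 = 0.7493 mm.
The rigid supports impose zero overall length change; the single axial force P common to all segments must satisfy P Σ Lᵢ/(AᵢEᵢ) = δ_free.
Σ Lᵢ/(AᵢEᵢ) = 600/(1075×69×10³) + 350/(800×111×10³) = 1.203×10⁻⁵ mm/N.
P = 0.7493 / 1.203×10⁻⁵ = 62280 N = 62.28 kN, compressive.
σ_{aluminium} = P / A = 62280 / 1075 = 57.94 MPa.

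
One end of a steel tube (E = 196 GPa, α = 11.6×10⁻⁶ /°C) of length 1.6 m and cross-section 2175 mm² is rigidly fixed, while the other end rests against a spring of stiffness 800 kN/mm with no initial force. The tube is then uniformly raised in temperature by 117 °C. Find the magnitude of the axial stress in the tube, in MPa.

The unrestrained thermal change is αΔT L = 11.6×10⁻⁶ × 117 × 1600 = 2.172 mm.
With a force P in the spring, the elastic change of the tube is PL/(AE) and that of the spring is P/k; compatibility requires their sum to equal δ_free.
So P = δ_free / [L/(AE) + 1/k] = 2.172 / [ 1600/(2175×196×10³) + 1/(800×10³) ].
P = 2.172 / 5.003×10⁻⁶ = 434000 N.
σ = P/A = 434000/2175 = 199.6 MPa.

σ ≈ 200 MPa (compressive)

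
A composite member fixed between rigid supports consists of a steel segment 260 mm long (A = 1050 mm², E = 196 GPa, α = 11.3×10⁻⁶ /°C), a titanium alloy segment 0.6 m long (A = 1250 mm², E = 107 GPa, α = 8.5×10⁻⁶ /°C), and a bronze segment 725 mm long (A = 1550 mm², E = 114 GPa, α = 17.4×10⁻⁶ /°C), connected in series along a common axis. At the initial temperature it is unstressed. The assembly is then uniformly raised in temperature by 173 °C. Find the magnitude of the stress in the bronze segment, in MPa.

If the supports were absent, the total length change would be Σ αᵢΔT Lᵢ = 11.3×10⁻⁶×173×260 + 8.5×10⁻⁶×173×600 + 17.4×10⁻⁶×173×725 = 3.573 mm.
Since the ends are fixed, an axial force P builds up, equal in every segment, with P · Σ Lᵢ/(AᵢEᵢ) = δ_free.
Σ Lᵢ/(AᵢEᵢ) = 260/(1050×196×10³) + 600/(1250×107×10³) + 725/(1550×114×10³) = 9.852×10⁻⁶ mm/N.
Hence P = δ_free / Σ(L/AE) = 3.573/9.852×10⁻⁶ = 362.7 kN (compressive).
σ_{bronze} = P / A = 362700 / 1550 = 234 MPa.

σ ≈ 234 MPa (compressive)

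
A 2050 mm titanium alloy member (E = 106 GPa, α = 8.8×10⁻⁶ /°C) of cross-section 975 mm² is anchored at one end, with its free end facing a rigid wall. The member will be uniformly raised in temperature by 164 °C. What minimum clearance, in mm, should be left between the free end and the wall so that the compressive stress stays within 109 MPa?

g ≈ 0.851 mm

With no wall the member would lengthen by αΔT L = 8.8×10⁻⁶ × 164 × 2050 = 2.959 mm.
At the allowable stress the elastic shortening the wall may impose is σL/E = 109 × 2050 / (106×10³) = 2.108 mm.
So the gap has to take up the difference, g_min = δ_free − σL/E = 2.959 − 2.108 = 0.8505 mm.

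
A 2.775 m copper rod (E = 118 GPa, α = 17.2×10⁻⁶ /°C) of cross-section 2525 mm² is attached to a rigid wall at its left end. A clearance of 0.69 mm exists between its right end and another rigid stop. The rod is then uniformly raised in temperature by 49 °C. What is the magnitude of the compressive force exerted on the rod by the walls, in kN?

Unrestrained expansion: δ_free = αΔT L = 17.2×10⁻⁶ × 49 × 2775 = 2.339 mm.
The gap closes (δ_free > 0.69 mm) and the wall then resists a further 2.339 − 0.69 = 1.649 mm of expansion.
So σ = E(δ_free − g)/L = 118×10³ × 1.649/2775 = 70.11 MPa.
Force on the wall = σA = 70.11 × 2525 mm² = 177 kN.

P ≈ 177 kN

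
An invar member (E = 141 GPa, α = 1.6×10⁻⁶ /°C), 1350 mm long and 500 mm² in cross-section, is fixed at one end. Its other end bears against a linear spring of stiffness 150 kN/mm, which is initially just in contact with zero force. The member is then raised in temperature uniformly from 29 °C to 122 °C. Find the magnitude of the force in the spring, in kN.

P ≈ 7.78 kN

If the spring were absent the member would lengthen by αΔT L = 1.6×10⁻⁶ × 93 × 1350 = 0.2009 mm.
Let P be the compressive force at the spring. The member shortens elastically by PL/(AE) and the spring compresses by P/k; together these equal δ_free.
P [ L/(AE) + 1/k ] = δ_free → P [ 1350/(500×141×10³) + 1/(150×10³) ] = 0.2009.
P = 0.2009 / 2.582×10⁻⁵ = 7781 N.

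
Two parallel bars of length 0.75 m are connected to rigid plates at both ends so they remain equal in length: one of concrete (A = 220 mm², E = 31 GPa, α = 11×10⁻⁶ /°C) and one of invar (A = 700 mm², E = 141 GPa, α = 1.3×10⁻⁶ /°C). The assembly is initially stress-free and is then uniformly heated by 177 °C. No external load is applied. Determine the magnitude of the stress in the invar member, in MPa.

σ ≈ 15.6 MPa (tensile)

The concrete has the larger α, so on heating it would change length more than the invar if both were free. The rigid plates force a common final length, so the concrete is put into compression and the invar into tension, with equal and opposite forces P (no external load).
Compatibility of the two members (thermal + elastic change equal): (α₁ − α₂)ΔT = P·[1/(A₁E₁) + 1/(A₂E₂)].
|α₁ − α₂|·ΔT = 9.7×10⁻⁶ × 177 = 0.001717.
1/(A₁E₁) + 1/(A₂E₂) = 1/(220×31×10³) + 1/(700×141×10³) = 1.568×10⁻⁷ N⁻¹.
So P = 0.001717 / 1.568×10⁻⁷ = 10.95 kN.
σ_{invar} = P/A₂ = 10950/700 = 15.65 MPa, tensile.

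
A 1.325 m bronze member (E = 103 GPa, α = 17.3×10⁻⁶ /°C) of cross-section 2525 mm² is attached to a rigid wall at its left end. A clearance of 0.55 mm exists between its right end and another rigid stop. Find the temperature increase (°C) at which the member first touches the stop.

ΔT ≈ 24 °C

The gap closes when αΔT L = 0.55 mm, since the member is still unstressed at that instant.
So ΔT = g/(αL) = 0.55/(17.3×10⁻⁶ × 1325) = 23.99 °C.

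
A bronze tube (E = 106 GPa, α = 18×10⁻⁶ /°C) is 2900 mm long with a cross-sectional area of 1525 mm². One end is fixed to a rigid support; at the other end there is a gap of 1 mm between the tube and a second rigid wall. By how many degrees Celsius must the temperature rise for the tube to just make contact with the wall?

ΔT ≈ 19.2 °C

The gap closes when αΔT L = 1 mm, since the tube is still unstressed at that instant.
So ΔT = g/(αL) = 1/(18×10⁻⁶ × 2900) = 19.16 °C.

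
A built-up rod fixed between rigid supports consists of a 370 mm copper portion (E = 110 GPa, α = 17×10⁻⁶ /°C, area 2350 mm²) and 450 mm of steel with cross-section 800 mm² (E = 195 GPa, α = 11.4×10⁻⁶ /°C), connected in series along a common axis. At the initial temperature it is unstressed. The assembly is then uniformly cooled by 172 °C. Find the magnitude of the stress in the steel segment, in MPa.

If the supports were absent, the total length change would be Σ αᵢΔT Lᵢ = 17×10⁻⁶×172×370 + 11.4×10⁻⁶×172×450 = 1.964 mm.
The rigid supports impose zero overall length change; the single axial force P common to all segments must satisfy P Σ Lᵢ/(AᵢEᵢ) = δ_free.
Σ Lᵢ/(AᵢEᵢ) = 370/(2350×110×10³) + 450/(800×195×10³) = 4.316×10⁻⁶ mm/N.
P = 1.964 / 4.316×10⁻⁶ = 455100 N = 455.1 kN, tensile.
σ_{steel} = P / A = 455100 / 800 = 568.9 MPa.

σ ≈ 569 MPa (tensile)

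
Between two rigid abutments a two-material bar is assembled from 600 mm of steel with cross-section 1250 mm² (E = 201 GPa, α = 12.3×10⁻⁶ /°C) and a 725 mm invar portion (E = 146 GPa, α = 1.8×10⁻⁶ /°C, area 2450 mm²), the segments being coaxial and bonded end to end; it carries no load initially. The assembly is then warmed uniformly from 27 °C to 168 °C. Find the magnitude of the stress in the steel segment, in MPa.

σ ≈ 222 MPa (compressive)

Free thermal expansion of the whole bar: Σ αᵢΔT Lᵢ = 12.3×10⁻⁶×141×600 + 1.8×10⁻⁶×141×725 = 1.225 mm.
The rigid supports impose zero overall length change; the single axial force P common to all segments must satisfy P Σ Lᵢ/(AᵢEᵢ) = δ_free.
The series flexibility is Σ Lᵢ/(AᵢEᵢ) = 600/(1250×201×10³) + 725/(2450×146×10³) = 4.415×10⁻⁶ mm/N.
Hence P = δ_free / Σ(L/AE) = 1.225/4.415×10⁻⁶ = 277.4 kN (compressive).
σ_{steel} = P / A = 277400 / 1250 = 221.9 MPa.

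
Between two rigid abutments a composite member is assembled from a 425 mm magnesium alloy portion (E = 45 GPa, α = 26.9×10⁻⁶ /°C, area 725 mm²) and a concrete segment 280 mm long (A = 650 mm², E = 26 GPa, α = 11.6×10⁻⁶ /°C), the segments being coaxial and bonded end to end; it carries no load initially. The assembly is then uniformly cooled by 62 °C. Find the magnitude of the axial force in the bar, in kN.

Free thermal contraction of the whole bar: Σ αᵢΔT Lᵢ = 26.9×10⁻⁶×62×425 + 11.6×10⁻⁶×62×280 = 0.9102 mm.
The walls prevent any net length change, so an axial force P (same in every segment) develops. Compatibility: P · Σ Lᵢ/(AᵢEᵢ) = δ_free.
Σ Lᵢ/(AᵢEᵢ) = 425/(725×45×10³) + 280/(650×26×10³) = 2.959×10⁻⁵ mm/N.
P = 0.9102 / 2.959×10⁻⁵ = 30760 N = 30.76 kN, tensile.

P ≈ 30.8 kN (tensile)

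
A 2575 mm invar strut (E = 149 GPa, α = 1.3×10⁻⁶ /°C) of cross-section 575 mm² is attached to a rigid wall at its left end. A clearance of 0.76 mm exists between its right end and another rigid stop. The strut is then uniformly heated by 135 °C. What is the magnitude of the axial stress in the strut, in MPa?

σ ≈ 0 MPa

Unrestrained expansion: δ_free = αΔT L = 1.3×10⁻⁶ × 135 × 2575 = 0.4519 mm.
This is smaller than the 0.76 mm clearance, so the strut expands freely without reaching the stop — the stress is zero.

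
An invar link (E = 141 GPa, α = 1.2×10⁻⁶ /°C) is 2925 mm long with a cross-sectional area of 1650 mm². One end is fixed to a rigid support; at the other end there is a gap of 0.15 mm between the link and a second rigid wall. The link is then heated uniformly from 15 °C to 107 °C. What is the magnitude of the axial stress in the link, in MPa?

If the wall were absent the link would grow by αΔT L = 1.2×10⁻⁶ × 92 × 2925 = 0.3229 mm.
The gap closes (δ_free > 0.15 mm) and the wall then resists a further 0.3229 − 0.15 = 0.1729 mm of expansion.
So σ = E(δ_free − g)/L = 141×10³ × 0.1729/2925 = 8.336 MPa.

σ ≈ 8.34 MPa (compressive)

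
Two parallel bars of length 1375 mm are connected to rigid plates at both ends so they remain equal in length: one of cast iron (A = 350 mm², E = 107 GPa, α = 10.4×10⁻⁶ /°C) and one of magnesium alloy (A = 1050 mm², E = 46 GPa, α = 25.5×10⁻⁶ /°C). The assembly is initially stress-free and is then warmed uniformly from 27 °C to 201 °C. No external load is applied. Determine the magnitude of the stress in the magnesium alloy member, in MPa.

The magnesium alloy has the larger α, so on heating it would change length more than the cast iron if both were free. The rigid plates force a common final length, so the magnesium alloy is put into compression and the cast iron into tension, with equal and opposite forces P (no external load).
Setting the final lengths equal and cancelling L: (α₁ − α₂)ΔT = P/(A₁E₁) + P/(A₂E₂).
|α₁ − α₂|·ΔT = 15.1×10⁻⁶ × 174 = 0.002627.
1/(A₁E₁) + 1/(A₂E₂) = 1/(350×107×10³) + 1/(1050×46×10³) = 4.741×10⁻⁸ N⁻¹.
So P = 0.002627 / 4.741×10⁻⁸ = 55.42 kN.
σ_{magnesium alloy} = P/A₂ = 55420/1050 = 52.78 MPa, compressive.

σ ≈ 52.8 MPa (compressive)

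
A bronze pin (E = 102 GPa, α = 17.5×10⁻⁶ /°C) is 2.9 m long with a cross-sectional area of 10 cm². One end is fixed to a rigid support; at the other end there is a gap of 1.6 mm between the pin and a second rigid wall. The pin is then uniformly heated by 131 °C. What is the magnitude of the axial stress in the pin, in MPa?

Free thermal elongation = αΔT L = 17.5×10⁻⁶ × 131 × 2900 = 6.648 mm.
After closing the 1.6 mm clearance, 6.648 − 1.6 = 5.048 mm of expansion remains to be suppressed by the wall.
So σ = E(δ_free − g)/L = 102×10³ × 5.048/2900 = 177.6 MPa.

σ ≈ 178 MPa (compressive)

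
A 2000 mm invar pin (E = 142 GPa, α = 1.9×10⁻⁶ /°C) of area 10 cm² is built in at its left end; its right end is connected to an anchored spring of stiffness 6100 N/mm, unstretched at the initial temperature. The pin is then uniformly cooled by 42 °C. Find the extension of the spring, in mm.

Free thermal contraction: δ_free = αΔT L = 1.9×10⁻⁶ × 42 × 2000 = 0.1596 mm.
Let P be the tensile force in the spring. The pin extends elastically by PL/(AE) and the spring stretches by P/k; together these equal δ_free.
So P = δ_free / [L/(AE) + 1/k] = 0.1596 / [ 2000/(1000×142×10³) + 1/(6100) ].
P = 0.1596 / 0.000178 = 896.5 N.
Spring extension = P/k = 896.5/(6100) = 0.147 mm.

δ ≈ 0.147 mm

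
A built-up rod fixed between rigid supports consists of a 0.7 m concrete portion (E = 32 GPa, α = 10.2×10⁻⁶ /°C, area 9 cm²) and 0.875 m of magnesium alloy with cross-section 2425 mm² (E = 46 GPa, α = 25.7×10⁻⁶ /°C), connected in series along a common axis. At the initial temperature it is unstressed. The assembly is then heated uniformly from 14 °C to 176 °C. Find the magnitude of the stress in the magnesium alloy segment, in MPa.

With the walls removed the bar would change length by δ_free = Σ αᵢΔT Lᵢ = 10.2×10⁻⁶×162×700 + 25.7×10⁻⁶×162×875 = 4.8 mm.
The rigid supports impose zero overall length change; the single axial force P common to all segments must satisfy P Σ Lᵢ/(AᵢEᵢ) = δ_free.
The series flexibility is Σ Lᵢ/(AᵢEᵢ) = 700/(900×32×10³) + 875/(2425×46×10³) = 3.215×10⁻⁵ mm/N.
Hence P = δ_free / Σ(L/AE) = 4.8/3.215×10⁻⁵ = 149.3 kN (compressive).
σ_{magnesium alloy} = P / A = 149300 / 2425 = 61.56 MPa.

σ ≈ 61.6 MPa (compressive)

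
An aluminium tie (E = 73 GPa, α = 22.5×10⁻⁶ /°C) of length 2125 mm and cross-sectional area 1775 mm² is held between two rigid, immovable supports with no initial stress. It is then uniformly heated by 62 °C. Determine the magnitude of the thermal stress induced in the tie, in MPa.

σ ≈ 102 MPa (compressive)

Because both ends are immovable the net strain is zero, and the suppressed thermal strain is αΔT = 22.5×10⁻⁶ × 62 = 1395×10⁻⁶.
Hence σ = E·αΔT = 73×10³ × 1395×10⁻⁶ = 101.8 MPa, compressive.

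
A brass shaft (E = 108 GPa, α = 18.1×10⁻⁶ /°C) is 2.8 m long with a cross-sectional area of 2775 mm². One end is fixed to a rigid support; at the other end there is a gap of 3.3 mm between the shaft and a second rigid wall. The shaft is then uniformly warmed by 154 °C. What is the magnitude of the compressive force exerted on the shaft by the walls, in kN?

P ≈ 482 kN

Free thermal elongation = αΔT L = 18.1×10⁻⁶ × 154 × 2800 = 7.805 mm.
This exceeds the 3.3 mm gap, so the wall pushes back. The portion of expansion that must be recovered elastically is δ_free − gap = 7.805 − 3.3 = 4.505 mm.
So σ = E(δ_free − g)/L = 108×10³ × 4.505/2800 = 173.8 MPa.
P = σA = 173.8 × 2775 = 482.2 kN.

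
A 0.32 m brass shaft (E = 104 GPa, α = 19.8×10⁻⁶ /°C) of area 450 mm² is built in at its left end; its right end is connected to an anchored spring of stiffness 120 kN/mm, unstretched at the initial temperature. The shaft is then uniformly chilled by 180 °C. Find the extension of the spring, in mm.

If the spring were absent the shaft would shorten by αΔT L = 19.8×10⁻⁶ × 180 × 320 = 1.14 mm.
With a force P in the spring, the elastic change of the shaft is PL/(AE) and that of the spring is P/k; compatibility requires their sum to equal δ_free.
P [ L/(AE) + 1/k ] = δ_free → P [ 320/(450×104×10³) + 1/(120×10³) ] = 1.14.
P = 1.14 / 1.517×10⁻⁵ = 75180 N.
Spring extension = P/k = 75180/(120×10³) = 0.6265 mm.

δ ≈ 0.626 mm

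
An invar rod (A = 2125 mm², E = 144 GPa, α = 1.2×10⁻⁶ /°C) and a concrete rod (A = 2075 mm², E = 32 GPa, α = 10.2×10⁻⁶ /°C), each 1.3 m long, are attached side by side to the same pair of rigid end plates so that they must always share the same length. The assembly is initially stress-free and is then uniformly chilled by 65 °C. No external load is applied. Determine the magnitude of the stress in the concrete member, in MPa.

Both members must finish at the same length. With the larger α, the concrete tends to over-contract; the plates restrain it, putting the concrete in tension and the invar in compression. With no external load the two internal forces are equal and opposite, magnitude P.
Compatibility of the two members (thermal + elastic change equal): (α₁ − α₂)ΔT = P·[1/(A₁E₁) + 1/(A₂E₂)].
|α₁ − α₂|·ΔT = 9×10⁻⁶ × 65 = 0.000585.
1/(A₁E₁) + 1/(A₂E₂) = 1/(2125×144×10³) + 1/(2075×32×10³) = 1.833×10⁻⁸ N⁻¹.
P = 0.000585 / 1.833×10⁻⁸ = 31920 N = 31.92 kN.
σ_{concrete} = P/A₂ = 31920/2075 = 15.38 MPa, tensile.

σ ≈ 15.4 MPa (tensile)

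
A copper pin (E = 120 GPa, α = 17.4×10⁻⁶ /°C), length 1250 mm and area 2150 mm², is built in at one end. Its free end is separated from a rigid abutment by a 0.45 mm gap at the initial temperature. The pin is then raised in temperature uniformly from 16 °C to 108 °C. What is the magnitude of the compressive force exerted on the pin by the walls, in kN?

Free thermal elongation = αΔT L = 17.4×10⁻⁶ × 92 × 1250 = 2.001 mm.
The gap closes (δ_free > 0.45 mm) and the wall then resists a further 2.001 − 0.45 = 1.551 mm of expansion.
Compatibility: PL/(AE) = 1.551 mm, so σ = P/A = E × (1.551/1250) = 148.9 MPa.
P = σA = 148.9 × 2150 = 320.1 kN.

P ≈ 320 kN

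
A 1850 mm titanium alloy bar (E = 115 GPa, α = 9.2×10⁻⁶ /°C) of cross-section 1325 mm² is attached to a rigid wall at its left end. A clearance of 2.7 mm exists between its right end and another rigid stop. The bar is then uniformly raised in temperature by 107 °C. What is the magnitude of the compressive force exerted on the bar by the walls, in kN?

Free thermal elongation = αΔT L = 9.2×10⁻⁶ × 107 × 1850 = 1.821 mm.
This is smaller than the 2.7 mm clearance, so the bar expands freely without reaching the stop — the stress is zero.

P ≈ 0 kN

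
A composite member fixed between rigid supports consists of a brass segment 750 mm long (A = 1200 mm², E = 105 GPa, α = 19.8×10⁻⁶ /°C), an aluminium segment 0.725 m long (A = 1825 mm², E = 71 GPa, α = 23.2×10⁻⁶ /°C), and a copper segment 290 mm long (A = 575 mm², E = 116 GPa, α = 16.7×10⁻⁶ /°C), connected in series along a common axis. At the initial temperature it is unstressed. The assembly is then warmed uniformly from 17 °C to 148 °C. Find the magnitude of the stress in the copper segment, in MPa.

With the walls removed the bar would change length by δ_free = Σ αᵢΔT Lᵢ = 19.8×10⁻⁶×131×750 + 23.2×10⁻⁶×131×725 + 16.7×10⁻⁶×131×290 = 4.783 mm.
The rigid supports impose zero overall length change; the single axial force P common to all segments must satisfy P Σ Lᵢ/(AᵢEᵢ) = δ_free.
Σ Lᵢ/(AᵢEᵢ) = 750/(1200×105×10³) + 725/(1825×71×10³) + 290/(575×116×10³) = 1.59×10⁻⁵ mm/N.
P = 4.783 / 1.59×10⁻⁵ = 300900 N = 300.9 kN, compressive.
σ_{copper} = P / A = 300900 / 575 = 523.3 MPa.

σ ≈ 523 MPa (compressive)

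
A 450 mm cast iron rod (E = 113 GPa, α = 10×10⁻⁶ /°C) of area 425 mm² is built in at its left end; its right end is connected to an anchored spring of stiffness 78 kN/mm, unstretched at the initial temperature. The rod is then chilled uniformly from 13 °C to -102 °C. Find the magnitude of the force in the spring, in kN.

The unrestrained thermal change is αΔT L = 10×10⁻⁶ × 115 × 450 = 0.5175 mm.
Let P be the tensile force in the spring. The rod extends elastically by PL/(AE) and the spring stretches by P/k; together these equal δ_free.
P [ L/(AE) + 1/k ] = δ_free → P [ 450/(425×113×10³) + 1/(78×10³) ] = 0.5175.
P = 0.5175 / 2.219×10⁻⁵ = 23320 N.

P ≈ 23.3 kN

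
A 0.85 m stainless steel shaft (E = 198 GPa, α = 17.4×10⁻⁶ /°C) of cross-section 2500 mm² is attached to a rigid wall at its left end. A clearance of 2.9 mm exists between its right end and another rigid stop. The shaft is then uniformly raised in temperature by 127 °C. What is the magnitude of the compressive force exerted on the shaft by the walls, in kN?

If the wall were absent the shaft would grow by αΔT L = 17.4×10⁻⁶ × 127 × 850 = 1.878 mm.
Since δ_free = 1.88 mm is less than the 2.9 mm gap, the shaft never touches the wall. No axial force develops.

P ≈ 0 kN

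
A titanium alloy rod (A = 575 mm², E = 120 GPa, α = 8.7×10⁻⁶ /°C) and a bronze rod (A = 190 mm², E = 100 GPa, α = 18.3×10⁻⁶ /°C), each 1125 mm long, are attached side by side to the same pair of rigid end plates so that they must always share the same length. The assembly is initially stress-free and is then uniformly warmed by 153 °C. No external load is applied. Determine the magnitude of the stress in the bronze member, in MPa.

Equilibrium of a rigid end plate with no external load gives equal and opposite internal forces ±P in the two members. Since α_{bronze} > α_{titanium alloy}, heating drives the bronze into compression and the titanium alloy into tension.
Compatibility of the two members (thermal + elastic change equal): (α₁ − α₂)ΔT = P·[1/(A₁E₁) + 1/(A₂E₂)].
|α₁ − α₂|·ΔT = 9.6×10⁻⁶ × 153 = 0.001469.
1/(A₁E₁) + 1/(A₂E₂) = 1/(575×120×10³) + 1/(190×100×10³) = 6.712×10⁻⁸ N⁻¹.
So P = 0.001469 / 6.712×10⁻⁸ = 21.88 kN.
σ_{bronze} = P/A₂ = 21880/190 = 115.2 MPa, compressive.

σ ≈ 115 MPa (compressive)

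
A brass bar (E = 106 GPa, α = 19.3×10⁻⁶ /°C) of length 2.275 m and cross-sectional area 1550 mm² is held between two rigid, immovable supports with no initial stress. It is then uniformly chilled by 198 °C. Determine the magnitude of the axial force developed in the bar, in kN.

P ≈ 628 kN (tensile)

With zero net strain, σ = E·αΔT = 106 GPa × 19.3×10⁻⁶ × 198 = 405.1 MPa.
Then P = σA = 405.1 × 1550 mm² = 627.9 kN, tensile.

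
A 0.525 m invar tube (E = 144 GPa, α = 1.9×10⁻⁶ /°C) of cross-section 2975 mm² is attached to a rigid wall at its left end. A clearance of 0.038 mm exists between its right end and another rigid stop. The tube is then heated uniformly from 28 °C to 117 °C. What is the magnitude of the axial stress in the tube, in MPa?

If the wall were absent the tube would grow by αΔT L = 1.9×10⁻⁶ × 89 × 525 = 0.08878 mm.
After closing the 0.038 mm clearance, 0.08878 − 0.038 = 0.05078 mm of expansion remains to be suppressed by the wall.
So σ = E(δ_free − g)/L = 144×10³ × 0.05078/525 = 13.93 MPa.

σ ≈ 13.9 MPa (compressive)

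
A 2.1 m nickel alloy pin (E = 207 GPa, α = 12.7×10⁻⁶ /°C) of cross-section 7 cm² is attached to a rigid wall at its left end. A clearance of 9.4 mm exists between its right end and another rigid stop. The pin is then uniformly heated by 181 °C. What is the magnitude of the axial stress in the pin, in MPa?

Unrestrained expansion: δ_free = αΔT L = 12.7×10⁻⁶ × 181 × 2100 = 4.827 mm.
This is smaller than the 9.4 mm clearance, so the pin expands freely without reaching the stop — the stress is zero.

σ ≈ 0 MPa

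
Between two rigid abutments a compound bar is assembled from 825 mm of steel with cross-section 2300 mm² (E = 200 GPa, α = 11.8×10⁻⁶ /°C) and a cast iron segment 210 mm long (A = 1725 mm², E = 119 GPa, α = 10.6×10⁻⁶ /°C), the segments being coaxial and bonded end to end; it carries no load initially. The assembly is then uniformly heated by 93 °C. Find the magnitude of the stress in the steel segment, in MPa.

With the walls removed the bar would change length by δ_free = Σ αᵢΔT Lᵢ = 11.8×10⁻⁶×93×825 + 10.6×10⁻⁶×93×210 = 1.112 mm.
The rigid supports impose zero overall length change; the single axial force P common to all segments must satisfy P Σ Lᵢ/(AᵢEᵢ) = δ_free.
Σ Lᵢ/(AᵢEᵢ) = 825/(2300×200×10³) + 210/(1725×119×10³) = 2.816×10⁻⁶ mm/N.
P = 1.112 / 2.816×10⁻⁶ = 394900 N = 394.9 kN, compressive.
σ_{steel} = P / A = 394900 / 2300 = 171.7 MPa.

σ ≈ 172 MPa (compressive)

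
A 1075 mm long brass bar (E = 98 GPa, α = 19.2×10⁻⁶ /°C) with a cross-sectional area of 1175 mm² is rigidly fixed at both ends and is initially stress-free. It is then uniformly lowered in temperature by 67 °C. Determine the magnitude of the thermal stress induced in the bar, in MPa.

σ ≈ 126 MPa (tensile)

Because both ends are immovable the net strain is zero, and the suppressed thermal strain is αΔT = 19.2×10⁻⁶ × 67 = 1286.4×10⁻⁶.
σ = EαΔT = 98×10³ × 19.2×10⁻⁶ × 67 = 126.1 MPa (tensile; the bar is trying to contract).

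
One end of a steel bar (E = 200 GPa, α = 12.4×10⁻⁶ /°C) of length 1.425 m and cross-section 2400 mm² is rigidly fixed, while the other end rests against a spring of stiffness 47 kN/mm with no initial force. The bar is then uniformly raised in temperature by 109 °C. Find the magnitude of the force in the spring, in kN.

P ≈ 79.4 kN

If the spring were absent the bar would lengthen by αΔT L = 12.4×10⁻⁶ × 109 × 1425 = 1.926 mm.
Let P be the compressive force at the spring. The bar shortens elastically by PL/(AE) and the spring compresses by P/k; together these equal δ_free.
P [ L/(AE) + 1/k ] = δ_free → P [ 1425/(2400×200×10³) + 1/(47×10³) ] = 1.926.
P = 1.926 / 2.425×10⁻⁵ = 79440 N.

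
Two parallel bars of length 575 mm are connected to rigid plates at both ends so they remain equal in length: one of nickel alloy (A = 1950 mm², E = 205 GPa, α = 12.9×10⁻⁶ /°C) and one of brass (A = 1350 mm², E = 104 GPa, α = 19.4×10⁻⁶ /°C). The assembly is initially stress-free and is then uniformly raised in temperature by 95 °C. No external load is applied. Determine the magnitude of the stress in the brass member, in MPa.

Both members must finish at the same length. With the larger α, the brass tends to over-expand; the plates restrain it, putting the brass in compression and the nickel alloy in tension. With no external load the two internal forces are equal and opposite, magnitude P.
Setting the final lengths equal and cancelling L: (α₁ − α₂)ΔT = P/(A₁E₁) + P/(A₂E₂).
|α₁ − α₂|·ΔT = 6.5×10⁻⁶ × 95 = 0.0006175.
1/(A₁E₁) + 1/(A₂E₂) = 1/(1950×205×10³) + 1/(1350×104×10³) = 9.624×10⁻⁹ N⁻¹.
P = 0.0006175 / 9.624×10⁻⁹ = 64160 N = 64.16 kN.
σ_{brass} = P/A₂ = 64160/1350 = 47.53 MPa, compressive.

σ ≈ 47.5 MPa (compressive)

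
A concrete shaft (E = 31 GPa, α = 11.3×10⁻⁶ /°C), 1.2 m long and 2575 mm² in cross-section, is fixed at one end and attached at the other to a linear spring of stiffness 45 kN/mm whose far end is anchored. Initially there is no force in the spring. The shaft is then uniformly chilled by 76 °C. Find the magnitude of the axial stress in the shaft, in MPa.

σ ≈ 10.7 MPa (tensile)

Free thermal contraction: δ_free = αΔT L = 11.3×10⁻⁶ × 76 × 1200 = 1.031 mm.
Let P be the tensile force in the spring. The shaft extends elastically by PL/(AE) and the spring stretches by P/k; together these equal δ_free.
P [ L/(AE) + 1/k ] = δ_free → P [ 1200/(2575×31×10³) + 1/(45×10³) ] = 1.031.
P = 1.031 / 3.726×10⁻⁵ = 27660 N.
σ = P/A = 27660/2575 = 10.74 MPa.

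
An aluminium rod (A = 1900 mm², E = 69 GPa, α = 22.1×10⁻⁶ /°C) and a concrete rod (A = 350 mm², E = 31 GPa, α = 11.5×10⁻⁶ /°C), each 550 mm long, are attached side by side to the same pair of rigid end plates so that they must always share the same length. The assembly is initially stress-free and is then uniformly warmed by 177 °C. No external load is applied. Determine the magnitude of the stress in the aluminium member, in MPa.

Equilibrium of a rigid end plate with no external load gives equal and opposite internal forces ±P in the two members. Since α_{aluminium} > α_{concrete}, heating drives the aluminium into compression and the concrete into tension.
Equating the net (thermal + elastic) strains gives |α₁ − α₂|·ΔT = P·[1/(A₁E₁) + 1/(A₂E₂)].
|α₁ − α₂|·ΔT = 10.6×10⁻⁶ × 177 = 0.001876.
1/(A₁E₁) + 1/(A₂E₂) = 1/(1900×69×10³) + 1/(350×31×10³) = 9.979×10⁻⁸ N⁻¹.
So P = 0.001876 / 9.979×10⁻⁸ = 18.8 kN.
σ_{aluminium} = P/A₁ = 18800/1900 = 9.895 MPa, compressive.

σ ≈ 9.9 MPa (compressive)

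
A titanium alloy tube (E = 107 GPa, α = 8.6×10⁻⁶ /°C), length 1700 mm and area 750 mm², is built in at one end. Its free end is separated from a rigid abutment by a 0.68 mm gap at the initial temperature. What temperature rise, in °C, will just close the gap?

ΔT ≈ 46.5 °C

The gap closes when αΔT L = 0.68 mm, since the tube is still unstressed at that instant.
ΔT = 0.68 / (8.6×10⁻⁶ × 1700) = 46.51 °C.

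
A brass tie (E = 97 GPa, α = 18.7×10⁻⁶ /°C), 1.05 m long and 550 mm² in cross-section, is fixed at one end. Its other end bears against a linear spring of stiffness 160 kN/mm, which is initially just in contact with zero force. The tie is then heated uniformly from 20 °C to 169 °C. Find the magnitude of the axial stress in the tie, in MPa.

σ ≈ 205 MPa (compressive)

The unrestrained thermal change is αΔT L = 18.7×10⁻⁶ × 149 × 1050 = 2.926 mm.
Let P be the compressive force at the spring. The tie shortens elastically by PL/(AE) and the spring compresses by P/k; together these equal δ_free.
So P = δ_free / [L/(AE) + 1/k] = 2.926 / [ 1050/(550×97×10³) + 1/(160×10³) ].
P = 2.926 / 2.593×10⁻⁵ = 112800 N.
σ = P/A = 112800/550 = 205.1 MPa.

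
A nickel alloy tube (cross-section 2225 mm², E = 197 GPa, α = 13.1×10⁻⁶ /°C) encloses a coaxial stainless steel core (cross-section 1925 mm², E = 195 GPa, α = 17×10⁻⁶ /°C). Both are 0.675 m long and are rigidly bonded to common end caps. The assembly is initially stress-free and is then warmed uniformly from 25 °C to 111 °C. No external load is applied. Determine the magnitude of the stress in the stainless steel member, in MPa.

σ ≈ 35.2 MPa (compressive)

Equilibrium of a rigid end plate with no external load gives equal and opposite internal forces ±P in the two members. Since α_{stainless steel} > α_{nickel alloy}, heating drives the stainless steel into compression and the nickel alloy into tension.
Setting the final lengths equal and cancelling L: (α₁ − α₂)ΔT = P/(A₁E₁) + P/(A₂E₂).
|α₁ − α₂|·ΔT = 3.9×10⁻⁶ × 86 = 0.0003354.
1/(A₁E₁) + 1/(A₂E₂) = 1/(2225×197×10³) + 1/(1925×195×10³) = 4.945×10⁻⁹ N⁻¹.
So P = 0.0003354 / 4.945×10⁻⁹ = 67.82 kN.
σ_{stainless steel} = P/A₂ = 67820/1925 = 35.23 MPa, compressive.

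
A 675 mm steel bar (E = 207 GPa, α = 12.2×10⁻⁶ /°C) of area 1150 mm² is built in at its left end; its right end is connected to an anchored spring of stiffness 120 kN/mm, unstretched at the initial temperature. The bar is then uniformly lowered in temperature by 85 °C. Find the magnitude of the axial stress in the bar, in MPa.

Free thermal contraction: δ_free = αΔT L = 12.2×10⁻⁶ × 85 × 675 = 0.7 mm.
With a force P in the spring, the elastic change of the bar is PL/(AE) and that of the spring is P/k; compatibility requires their sum to equal δ_free.
P [ L/(AE) + 1/k ] = δ_free → P [ 675/(1150×207×10³) + 1/(120×10³) ] = 0.7.
P = 0.7 / 1.117×10⁻⁵ = 62670 N.
σ = P/A = 62670/1150 = 54.5 MPa.

σ ≈ 54.5 MPa (tensile)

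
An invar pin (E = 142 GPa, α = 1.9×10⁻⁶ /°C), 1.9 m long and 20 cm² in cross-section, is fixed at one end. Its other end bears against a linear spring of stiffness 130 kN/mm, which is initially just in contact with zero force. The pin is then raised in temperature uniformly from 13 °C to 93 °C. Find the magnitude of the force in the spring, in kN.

P ≈ 20.1 kN

If the spring were absent the pin would lengthen by αΔT L = 1.9×10⁻⁶ × 80 × 1900 = 0.2888 mm.
With a force P in the spring, the elastic change of the pin is PL/(AE) and that of the spring is P/k; compatibility requires their sum to equal δ_free.
P [ L/(AE) + 1/k ] = δ_free → P [ 1900/(2000×142×10³) + 1/(130×10³) ] = 0.2888.
P = 0.2888 / 1.438×10⁻⁵ = 20080 N.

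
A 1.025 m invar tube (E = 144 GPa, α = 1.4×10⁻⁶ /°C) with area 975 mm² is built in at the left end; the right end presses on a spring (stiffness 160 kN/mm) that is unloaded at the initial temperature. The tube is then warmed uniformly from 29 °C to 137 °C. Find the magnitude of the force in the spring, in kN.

P ≈ 11.4 kN

Free thermal expansion: δ_free = αΔT L = 1.4×10⁻⁶ × 108 × 1025 = 0.155 mm.
With a force P in the spring, the elastic change of the tube is PL/(AE) and that of the spring is P/k; compatibility requires their sum to equal δ_free.
So P = δ_free / [L/(AE) + 1/k] = 0.155 / [ 1025/(975×144×10³) + 1/(160×10³) ].
P = 0.155 / 1.355×10⁻⁵ = 11440 N.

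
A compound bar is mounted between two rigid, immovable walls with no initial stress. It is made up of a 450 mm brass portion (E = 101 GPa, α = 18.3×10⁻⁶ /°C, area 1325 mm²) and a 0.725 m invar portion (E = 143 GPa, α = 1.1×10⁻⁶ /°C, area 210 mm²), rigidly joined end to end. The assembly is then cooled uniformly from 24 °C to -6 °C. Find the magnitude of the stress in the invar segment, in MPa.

σ ≈ 46.9 MPa (tensile)

If the supports were absent, the total length change would be Σ αᵢΔT Lᵢ = 18.3×10⁻⁶×30×450 + 1.1×10⁻⁶×30×725 = 0.271 mm.
Since the ends are fixed, an axial force P builds up, equal in every segment, with P · Σ Lᵢ/(AᵢEᵢ) = δ_free.
Σ Lᵢ/(AᵢEᵢ) = 450/(1325×101×10³) + 725/(210×143×10³) = 2.751×10⁻⁵ mm/N.
P = 0.271 / 2.751×10⁻⁵ = 9852 N = 9.852 kN, tensile.
σ_{invar} = P / A = 9852 / 210 = 46.91 MPa.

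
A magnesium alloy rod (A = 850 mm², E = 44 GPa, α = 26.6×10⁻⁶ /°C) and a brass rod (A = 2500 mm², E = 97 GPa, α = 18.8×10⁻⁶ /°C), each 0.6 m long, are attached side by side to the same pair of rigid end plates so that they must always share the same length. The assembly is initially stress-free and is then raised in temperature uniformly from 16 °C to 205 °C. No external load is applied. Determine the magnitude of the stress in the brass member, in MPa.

Both members must finish at the same length. With the larger α, the magnesium alloy tends to over-expand; the plates restrain it, putting the magnesium alloy in compression and the brass in tension. With no external load the two internal forces are equal and opposite, magnitude P.
Setting the final lengths equal and cancelling L: (α₁ − α₂)ΔT = P/(A₁E₁) + P/(A₂E₂).
|α₁ − α₂|·ΔT = 7.8×10⁻⁶ × 189 = 0.001474.
1/(A₁E₁) + 1/(A₂E₂) = 1/(850×44×10³) + 1/(2500×97×10³) = 3.086×10⁻⁸ N⁻¹.
So P = 0.001474 / 3.086×10⁻⁸ = 47.77 kN.
σ_{brass} = P/A₂ = 47770/2500 = 19.11 MPa, tensile.

σ ≈ 19.1 MPa (tensile)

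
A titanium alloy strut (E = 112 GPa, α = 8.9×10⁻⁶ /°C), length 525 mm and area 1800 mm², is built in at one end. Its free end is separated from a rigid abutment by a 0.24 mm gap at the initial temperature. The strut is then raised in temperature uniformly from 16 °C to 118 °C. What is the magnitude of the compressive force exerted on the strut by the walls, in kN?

P ≈ 90.9 kN

Unrestrained expansion: δ_free = αΔT L = 8.9×10⁻⁶ × 102 × 525 = 0.4766 mm.
The gap closes (δ_free > 0.24 mm) and the wall then resists a further 0.4766 − 0.24 = 0.2366 mm of expansion.
So σ = E(δ_free − g)/L = 112×10³ × 0.2366/525 = 50.47 MPa.
Force on the wall = σA = 50.47 × 1800 mm² = 90.85 kN.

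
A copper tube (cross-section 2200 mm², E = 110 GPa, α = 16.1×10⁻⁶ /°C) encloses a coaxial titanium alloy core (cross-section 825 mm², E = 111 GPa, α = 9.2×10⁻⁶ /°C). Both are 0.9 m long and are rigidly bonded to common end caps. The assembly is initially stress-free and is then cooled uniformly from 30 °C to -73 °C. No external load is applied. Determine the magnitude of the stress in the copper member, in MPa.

The copper has the larger α, so on cooling it would change length more than the titanium alloy if both were free. The rigid plates force a common final length, so the copper is put into tension and the titanium alloy into compression, with equal and opposite forces P (no external load).
Equating the net (thermal + elastic) strains gives |α₁ − α₂|·ΔT = P·[1/(A₁E₁) + 1/(A₂E₂)].
|α₁ − α₂|·ΔT = 6.9×10⁻⁶ × 103 = 0.0007107.
1/(A₁E₁) + 1/(A₂E₂) = 1/(2200×110×10³) + 1/(825×111×10³) = 1.505×10⁻⁸ N⁻¹.
P = 0.0007107 / 1.505×10⁻⁸ = 47220 N = 47.22 kN.
σ_{copper} = P/A₁ = 47220/2200 = 21.46 MPa, tensile.

σ ≈ 21.5 MPa (tensile)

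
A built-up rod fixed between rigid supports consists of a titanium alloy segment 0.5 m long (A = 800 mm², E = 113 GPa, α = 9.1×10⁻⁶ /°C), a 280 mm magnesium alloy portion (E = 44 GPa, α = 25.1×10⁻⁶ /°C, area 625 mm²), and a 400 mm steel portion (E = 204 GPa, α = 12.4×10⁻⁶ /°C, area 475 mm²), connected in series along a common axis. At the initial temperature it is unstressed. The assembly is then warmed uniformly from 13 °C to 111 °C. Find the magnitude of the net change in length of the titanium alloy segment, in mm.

With the walls removed the bar would change length by δ_free = Σ αᵢΔT Lᵢ = 9.1×10⁻⁶×98×500 + 25.1×10⁻⁶×98×280 + 12.4×10⁻⁶×98×400 = 1.621 mm.
The walls prevent any net length change, so an axial force P (same in every segment) develops. Compatibility: P · Σ Lᵢ/(AᵢEᵢ) = δ_free.
Σ Lᵢ/(AᵢEᵢ) = 500/(800×113×10³) + 280/(625×44×10³) + 400/(475×204×10³) = 1.984×10⁻⁵ mm/N.
Hence P = δ_free / Σ(L/AE) = 1.621/1.984×10⁻⁵ = 81.69 kN (compressive).
For the titanium alloy segment, free thermal change = 9.1×10⁻⁶×98×500 = 0.4459 mm and elastic change from P = 81690×500/(800×113×10³) = 0.4518 mm; these oppose, so the net change is 0.00591 mm (segment shortens).

|ΔL| ≈ 0.00591 mm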